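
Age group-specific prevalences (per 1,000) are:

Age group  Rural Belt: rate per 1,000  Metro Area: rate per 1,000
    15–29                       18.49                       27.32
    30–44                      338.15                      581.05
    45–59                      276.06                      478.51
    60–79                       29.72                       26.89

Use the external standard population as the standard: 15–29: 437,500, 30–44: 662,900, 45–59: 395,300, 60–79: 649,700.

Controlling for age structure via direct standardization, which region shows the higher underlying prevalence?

Metro Area

Standard total = 2,145,400; weights = 0.2039, 0.3090, 0.1843, 0.3028.
The Rural Belt: 0.2039×18.49 + 0.3090×338.15 + 0.1843×276.06 + 0.3028×29.72 = 168.1200 per 1,000.
The Metro Area: 0.2039×27.32 + 0.3090×581.05 + 0.1843×478.51 + 0.3028×26.89 = 281.4188 per 1,000.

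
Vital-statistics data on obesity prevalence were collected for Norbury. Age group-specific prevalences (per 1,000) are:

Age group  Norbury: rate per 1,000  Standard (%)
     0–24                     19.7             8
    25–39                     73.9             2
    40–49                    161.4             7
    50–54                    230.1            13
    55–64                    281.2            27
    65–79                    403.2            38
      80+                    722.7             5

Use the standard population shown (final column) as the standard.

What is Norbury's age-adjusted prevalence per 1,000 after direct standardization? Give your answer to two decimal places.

309.54

Standard weights: 0.08, 0.02, 0.07, 0.13, 0.27, 0.38, 0.05.
Standardized rate: 0.0800×19.7 + 0.0200×73.9 + 0.0700×161.4 + 0.1300×230.1 + 0.2700×281.2 + 0.3800×403.2 + 0.0500×722.7 = 309.5400 per 1,000.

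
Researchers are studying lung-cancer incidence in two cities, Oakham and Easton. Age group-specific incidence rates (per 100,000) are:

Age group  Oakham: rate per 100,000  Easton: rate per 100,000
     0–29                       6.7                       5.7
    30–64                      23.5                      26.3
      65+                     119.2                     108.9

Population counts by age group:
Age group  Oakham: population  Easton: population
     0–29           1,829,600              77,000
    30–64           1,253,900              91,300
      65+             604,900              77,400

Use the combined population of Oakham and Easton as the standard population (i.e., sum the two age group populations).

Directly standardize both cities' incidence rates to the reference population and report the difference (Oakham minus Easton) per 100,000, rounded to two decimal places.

Combined standard total = 3,934,100; weights = 0.4846, 0.3419, 0.1734.
Oakham: 0.4846×6.7 + 0.3419×23.5 + 0.1734×119.2 = 31.9556 per 100,000.
Easton: 0.4846×5.7 + 0.3419×26.3 + 0.1734×108.9 = 30.6420 per 100,000.
Difference = 31.9556 − 30.6420 = 1.3136.

1.31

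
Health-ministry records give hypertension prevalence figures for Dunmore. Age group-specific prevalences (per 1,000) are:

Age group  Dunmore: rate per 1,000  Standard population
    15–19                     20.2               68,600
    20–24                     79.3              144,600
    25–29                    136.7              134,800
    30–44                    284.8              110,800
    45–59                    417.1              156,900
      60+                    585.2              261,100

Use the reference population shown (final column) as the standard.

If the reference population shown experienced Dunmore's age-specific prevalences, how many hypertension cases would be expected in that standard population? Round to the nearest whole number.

Expected hypertension cases = Σ (standard pop × age-specific rate ÷ 1,000)
= 68,600×20.2/1,000 + 144,600×79.3/1,000 + 134,800×136.7/1,000 + 110,800×284.8/1,000 + 156,900×417.1/1,000 + 261,100×585.2/1,000
= 1385.72 + 11466.78 + 18427.16 + 31555.84 + 65442.99 + 152795.72 = 281074.21.

281074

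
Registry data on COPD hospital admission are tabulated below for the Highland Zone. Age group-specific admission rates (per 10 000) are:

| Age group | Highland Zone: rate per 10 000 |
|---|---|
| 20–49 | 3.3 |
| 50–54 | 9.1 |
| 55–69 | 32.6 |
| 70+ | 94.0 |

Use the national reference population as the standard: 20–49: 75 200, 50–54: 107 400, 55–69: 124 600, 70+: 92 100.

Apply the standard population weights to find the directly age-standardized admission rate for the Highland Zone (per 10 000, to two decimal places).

Standard total = 399 300; weights = 0.1883, 0.2690, 0.3120, 0.2307.
Standardized rate: 0.1883×3.3 + 0.2690×9.1 + 0.3120×32.6 + 0.2307×94.0 = 34.9233 per 10 000.

34.92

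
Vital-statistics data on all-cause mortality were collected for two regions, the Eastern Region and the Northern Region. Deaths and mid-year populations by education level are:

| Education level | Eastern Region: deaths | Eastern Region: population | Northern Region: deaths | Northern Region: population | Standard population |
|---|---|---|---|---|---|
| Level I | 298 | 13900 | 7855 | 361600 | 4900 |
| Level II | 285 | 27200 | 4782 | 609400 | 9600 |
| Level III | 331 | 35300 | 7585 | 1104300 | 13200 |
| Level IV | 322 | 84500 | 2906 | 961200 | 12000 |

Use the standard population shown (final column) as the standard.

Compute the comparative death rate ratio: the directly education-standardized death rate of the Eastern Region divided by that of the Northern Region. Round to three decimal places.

1.215

Education-specific rates per 1000 for the Eastern Region: 21.439, 10.478, 9.377, 3.811.
For the Northern Region: 21.723, 7.847, 6.869, 3.023.
Standard total = 39700; weights = 0.1234, 0.2418, 0.3325, 0.3023.
The Eastern Region: 0.1234×21.439 + 0.2418×10.478 + 0.3325×9.377 + 0.3023×3.811 = 9.4494 per 1000.
The Northern Region: 0.1234×21.723 + 0.2418×7.847 + 0.3325×6.869 + 0.3023×3.023 = 7.7763 per 1000.
Ratio = 9.4494 ÷ 7.7763 = 1.21515.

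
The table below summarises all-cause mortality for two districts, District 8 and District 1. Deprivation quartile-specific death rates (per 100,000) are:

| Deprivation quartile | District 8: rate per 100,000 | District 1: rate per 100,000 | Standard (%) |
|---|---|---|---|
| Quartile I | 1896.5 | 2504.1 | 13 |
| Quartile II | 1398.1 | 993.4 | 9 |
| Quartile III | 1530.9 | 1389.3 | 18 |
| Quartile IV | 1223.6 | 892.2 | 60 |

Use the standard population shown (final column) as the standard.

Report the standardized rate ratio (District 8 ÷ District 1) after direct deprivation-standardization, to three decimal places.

1.151

Standard weights: 0.13, 0.09, 0.18, 0.60.
District 8: 0.1300×1896.5 + 0.0900×1398.1 + 0.1800×1530.9 + 0.6000×1223.6 = 1382.0960 per 100,000.
District 1: 0.1300×2504.1 + 0.0900×993.4 + 0.1800×1389.3 + 0.6000×892.2 = 1200.3330 per 100,000.
Ratio = 1382.0960 ÷ 1200.3330 = 1.15143.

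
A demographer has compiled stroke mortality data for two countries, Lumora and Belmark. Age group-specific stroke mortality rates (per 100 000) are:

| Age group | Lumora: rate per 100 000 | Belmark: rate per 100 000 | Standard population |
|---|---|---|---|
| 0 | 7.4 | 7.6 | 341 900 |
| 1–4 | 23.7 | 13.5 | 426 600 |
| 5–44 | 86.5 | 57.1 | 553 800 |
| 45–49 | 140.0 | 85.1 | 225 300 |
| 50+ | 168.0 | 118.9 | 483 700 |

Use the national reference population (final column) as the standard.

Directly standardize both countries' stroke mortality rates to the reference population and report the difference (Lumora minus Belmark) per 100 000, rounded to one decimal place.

Standard total = 2 031 300; weights = 0.1683, 0.2100, 0.2726, 0.1109, 0.2381.
Lumora: 0.1683×7.4 + 0.2100×23.7 + 0.2726×86.5 + 0.1109×140.0 + 0.2381×168.0 = 85.3383 per 100 000.
Belmark: 0.1683×7.6 + 0.2100×13.5 + 0.2726×57.1 + 0.1109×85.1 + 0.2381×118.9 = 57.4334 per 100 000.
Difference = 85.3383 − 57.4334 = 27.9049.

27.9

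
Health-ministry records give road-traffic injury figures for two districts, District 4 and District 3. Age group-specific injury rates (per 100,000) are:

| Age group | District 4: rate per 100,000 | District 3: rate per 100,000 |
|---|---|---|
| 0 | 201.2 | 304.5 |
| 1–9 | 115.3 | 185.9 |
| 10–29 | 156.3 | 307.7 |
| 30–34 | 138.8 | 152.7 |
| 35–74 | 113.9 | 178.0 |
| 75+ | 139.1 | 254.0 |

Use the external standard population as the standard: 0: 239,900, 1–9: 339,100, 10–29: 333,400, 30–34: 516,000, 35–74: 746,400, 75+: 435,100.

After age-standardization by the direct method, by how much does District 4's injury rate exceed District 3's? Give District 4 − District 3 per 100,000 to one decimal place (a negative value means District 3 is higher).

-78.2

Standard total = 2,609,900; weights = 0.0919, 0.1299, 0.1277, 0.1977, 0.2860, 0.1667.
District 4: 0.0919×201.2 + 0.1299×115.3 + 0.1277×156.3 + 0.1977×138.8 + 0.2860×113.9 + 0.1667×139.1 = 136.6469 per 100,000.
District 3: 0.0919×304.5 + 0.1299×185.9 + 0.1277×307.7 + 0.1977×152.7 + 0.2860×178.0 + 0.1667×254.0 = 214.8907 per 100,000.
Difference = 136.6469 − 214.8907 = -78.2438.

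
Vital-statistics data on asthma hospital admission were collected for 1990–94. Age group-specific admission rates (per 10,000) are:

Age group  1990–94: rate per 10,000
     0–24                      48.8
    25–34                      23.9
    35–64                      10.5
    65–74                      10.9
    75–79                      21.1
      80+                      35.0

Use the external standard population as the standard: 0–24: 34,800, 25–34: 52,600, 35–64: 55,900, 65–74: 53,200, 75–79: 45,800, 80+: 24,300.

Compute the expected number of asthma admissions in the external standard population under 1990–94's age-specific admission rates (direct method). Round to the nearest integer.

Expected asthma admissions = Σ (standard pop × age-specific rate ÷ 10,000)
= 34,800×48.8/10,000 + 52,600×23.9/10,000 + 55,900×10.5/10,000 + 53,200×10.9/10,000 + 45,800×21.1/10,000 + 24,300×35.0/10,000
= 169.82 + 125.71 + 58.70 + 57.99 + 96.64 + 85.05 = 593.91.

594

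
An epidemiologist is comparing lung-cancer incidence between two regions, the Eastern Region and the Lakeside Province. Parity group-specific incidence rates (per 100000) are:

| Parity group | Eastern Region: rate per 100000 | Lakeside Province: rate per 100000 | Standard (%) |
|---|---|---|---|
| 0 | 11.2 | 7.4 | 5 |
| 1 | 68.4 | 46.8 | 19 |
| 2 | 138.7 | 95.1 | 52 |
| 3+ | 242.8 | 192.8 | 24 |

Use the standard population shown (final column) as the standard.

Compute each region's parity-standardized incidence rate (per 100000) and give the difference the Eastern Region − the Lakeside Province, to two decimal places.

38.97

Standard weights: 0.05, 0.19, 0.52, 0.24.
The Eastern Region: 0.0500×11.2 + 0.1900×68.4 + 0.5200×138.7 + 0.2400×242.8 = 143.9520 per 100000.
The Lakeside Province: 0.0500×7.4 + 0.1900×46.8 + 0.5200×95.1 + 0.2400×192.8 = 104.9860 per 100000.
Difference = 143.9520 − 104.9860 = 38.9660.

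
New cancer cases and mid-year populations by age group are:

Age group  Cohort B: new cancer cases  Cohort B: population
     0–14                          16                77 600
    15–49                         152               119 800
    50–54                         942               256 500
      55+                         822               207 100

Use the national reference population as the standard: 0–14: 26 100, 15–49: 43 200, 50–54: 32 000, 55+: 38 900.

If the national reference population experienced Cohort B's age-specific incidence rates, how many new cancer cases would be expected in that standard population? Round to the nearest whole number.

332

Age-specific rates per 100 000 for Cohort B: 20.62, 126.88, 367.25, 396.91.
Expected new cancer cases = Σ (standard pop × age-specific rate ÷ 100 000)
= 26 100×20.62/100 000 + 43 200×126.88/100 000 + 32 000×367.25/100 000 + 38 900×396.91/100 000
= 5.38 + 54.81 + 117.52 + 154.40 = 332.11.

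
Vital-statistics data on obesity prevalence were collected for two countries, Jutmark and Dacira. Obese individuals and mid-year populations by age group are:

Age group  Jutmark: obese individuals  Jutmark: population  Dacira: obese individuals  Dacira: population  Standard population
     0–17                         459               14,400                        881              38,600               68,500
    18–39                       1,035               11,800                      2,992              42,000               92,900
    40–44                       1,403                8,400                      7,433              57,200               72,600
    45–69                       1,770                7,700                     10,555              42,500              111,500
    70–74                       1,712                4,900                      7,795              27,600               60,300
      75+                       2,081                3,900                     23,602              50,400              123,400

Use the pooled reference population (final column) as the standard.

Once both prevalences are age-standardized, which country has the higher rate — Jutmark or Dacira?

Jutmark

Age-specific rates per 1,000 for Jutmark: 31.875, 87.712, 167.024, 229.870, 349.388, 533.590.
For Dacira: 22.824, 71.238, 129.948, 248.353, 282.428, 468.294.
Standard total = 529,200; weights = 0.1294, 0.1755, 0.1372, 0.2107, 0.1139, 0.2332.
Jutmark: 0.1294×31.875 + 0.1755×87.712 + 0.1372×167.024 + 0.2107×229.870 + 0.1139×349.388 + 0.2332×533.590 = 255.1046 per 1,000.
Dacira: 0.1294×22.824 + 0.1755×71.238 + 0.1372×129.948 + 0.2107×248.353 + 0.1139×282.428 + 0.2332×468.294 = 226.9932 per 1,000.
The crude rates (165.56 vs 206.19) would put Dacira higher, but that reflects its age composition; once standardized to a common age structure, Jutmark has the higher underlying rate.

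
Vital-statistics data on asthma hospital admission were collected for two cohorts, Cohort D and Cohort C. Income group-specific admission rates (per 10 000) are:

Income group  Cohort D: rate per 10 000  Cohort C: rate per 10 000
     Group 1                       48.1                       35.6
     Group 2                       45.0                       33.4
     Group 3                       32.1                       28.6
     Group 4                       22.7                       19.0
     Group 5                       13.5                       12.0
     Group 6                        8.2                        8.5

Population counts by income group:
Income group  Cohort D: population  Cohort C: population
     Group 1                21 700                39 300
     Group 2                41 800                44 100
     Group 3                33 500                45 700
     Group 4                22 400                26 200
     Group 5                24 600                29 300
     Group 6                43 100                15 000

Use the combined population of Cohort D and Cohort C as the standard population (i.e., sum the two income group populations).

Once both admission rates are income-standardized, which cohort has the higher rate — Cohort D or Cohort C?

Cohort D

Combined standard total = 386 700; weights = 0.1577, 0.2221, 0.2048, 0.1257, 0.1394, 0.1502.
Cohort D: 0.1577×48.1 + 0.2221×45.0 + 0.2048×32.1 + 0.1257×22.7 + 0.1394×13.5 + 0.1502×8.2 = 30.1247 per 10 000.
Cohort C: 0.1577×35.6 + 0.2221×33.4 + 0.2048×28.6 + 0.1257×19.0 + 0.1394×12.0 + 0.1502×8.5 = 24.2302 per 10 000.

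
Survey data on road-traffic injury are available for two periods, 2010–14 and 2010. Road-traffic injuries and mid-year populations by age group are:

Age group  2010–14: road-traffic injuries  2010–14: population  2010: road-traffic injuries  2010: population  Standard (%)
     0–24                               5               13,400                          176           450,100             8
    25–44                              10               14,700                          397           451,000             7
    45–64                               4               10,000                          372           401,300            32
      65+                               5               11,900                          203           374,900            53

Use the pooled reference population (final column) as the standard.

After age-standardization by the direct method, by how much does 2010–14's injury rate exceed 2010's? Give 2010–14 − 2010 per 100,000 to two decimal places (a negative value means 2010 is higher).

-24.84

Age-specific rates per 100,000 for 2010–14: 37.31, 68.03, 40.00, 42.02.
For 2010: 39.10, 88.03, 92.70, 54.15.
Standard weights: 0.08, 0.07, 0.32, 0.53.
2010–14: 0.0800×37.31 + 0.0700×68.03 + 0.3200×40.00 + 0.5300×42.02 = 42.8159 per 100,000.
2010: 0.0800×39.10 + 0.0700×88.03 + 0.3200×92.70 + 0.5300×54.15 = 67.6520 per 100,000.
Difference = 42.8159 − 67.6520 = -24.8361.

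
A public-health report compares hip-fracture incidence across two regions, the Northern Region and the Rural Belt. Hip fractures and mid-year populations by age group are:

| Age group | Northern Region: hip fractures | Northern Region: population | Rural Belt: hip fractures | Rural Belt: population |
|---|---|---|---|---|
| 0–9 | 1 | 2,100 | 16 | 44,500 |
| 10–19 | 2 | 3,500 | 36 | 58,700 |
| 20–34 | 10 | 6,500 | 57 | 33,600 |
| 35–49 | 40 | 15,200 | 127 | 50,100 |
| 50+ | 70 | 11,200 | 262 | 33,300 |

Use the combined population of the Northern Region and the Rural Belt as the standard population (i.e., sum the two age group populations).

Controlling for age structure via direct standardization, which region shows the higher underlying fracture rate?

Age-specific rates per 100,000 for the Northern Region: 47.62, 57.14, 153.85, 263.16, 625.00.
For the Rural Belt: 35.96, 61.33, 169.64, 253.49, 786.79.
Combined standard total = 258,700; weights = 0.1801, 0.2404, 0.1550, 0.2524, 0.1720.
The Northern Region: 0.1801×47.62 + 0.2404×57.14 + 0.1550×153.85 + 0.2524×263.16 + 0.1720×625.00 = 220.0977 per 100,000.
The Rural Belt: 0.1801×35.96 + 0.2404×61.33 + 0.1550×169.64 + 0.2524×253.49 + 0.1720×786.79 = 246.8417 per 100,000.
The crude rates (319.48 vs 226.16) would put the Northern Region higher, but that reflects its age composition; once standardized to a common age structure, the Rural Belt has the higher underlying rate.

Rural Belt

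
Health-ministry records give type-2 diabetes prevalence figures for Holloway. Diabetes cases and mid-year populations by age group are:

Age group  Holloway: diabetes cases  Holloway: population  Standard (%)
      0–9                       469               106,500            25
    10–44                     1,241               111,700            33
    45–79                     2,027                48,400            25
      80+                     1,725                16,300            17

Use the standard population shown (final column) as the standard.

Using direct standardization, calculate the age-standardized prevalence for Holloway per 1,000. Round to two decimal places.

Age-specific rates per 1,000 for Holloway: 4.404, 11.110, 41.880, 105.828.
Standard weights: 0.25, 0.33, 0.25, 0.17.
Standardized rate: 0.2500×4.404 + 0.3300×11.110 + 0.2500×41.880 + 0.1700×105.828 = 33.2281 per 1,000.

33.23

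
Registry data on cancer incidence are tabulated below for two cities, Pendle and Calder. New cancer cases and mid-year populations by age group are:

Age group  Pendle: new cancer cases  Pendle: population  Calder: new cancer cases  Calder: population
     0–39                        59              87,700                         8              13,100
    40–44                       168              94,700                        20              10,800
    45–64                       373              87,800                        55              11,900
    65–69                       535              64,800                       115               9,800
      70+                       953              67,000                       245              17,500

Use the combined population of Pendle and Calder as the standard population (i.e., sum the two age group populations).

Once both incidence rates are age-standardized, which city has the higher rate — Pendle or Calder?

Age-specific rates per 100,000 for Pendle: 67.27, 177.40, 424.83, 825.62, 1422.39.
For Calder: 61.07, 185.19, 462.18, 1173.47, 1400.00.
Combined standard total = 465,100; weights = 0.2167, 0.2268, 0.2144, 0.1604, 0.1817.
Pendle: 0.2167×67.27 + 0.2268×177.40 + 0.2144×424.83 + 0.1604×825.62 + 0.1817×1422.39 = 536.7352 per 100,000.
Calder: 0.2167×61.07 + 0.2268×185.19 + 0.2144×462.18 + 0.1604×1173.47 + 0.1817×1400.00 = 596.8897 per 100,000.

Calder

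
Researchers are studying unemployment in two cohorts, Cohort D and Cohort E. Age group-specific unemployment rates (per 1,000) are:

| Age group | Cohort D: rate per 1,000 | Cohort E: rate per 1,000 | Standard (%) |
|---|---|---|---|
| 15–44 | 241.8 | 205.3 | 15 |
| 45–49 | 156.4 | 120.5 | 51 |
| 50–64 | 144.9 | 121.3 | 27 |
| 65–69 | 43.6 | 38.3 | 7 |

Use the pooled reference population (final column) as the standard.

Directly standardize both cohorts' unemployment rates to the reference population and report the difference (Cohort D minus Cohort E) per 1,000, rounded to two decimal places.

Standard weights: 0.15, 0.51, 0.27, 0.07.
Cohort D: 0.1500×241.8 + 0.5100×156.4 + 0.2700×144.9 + 0.0700×43.6 = 158.2090 per 1,000.
Cohort E: 0.1500×205.3 + 0.5100×120.5 + 0.2700×121.3 + 0.0700×38.3 = 127.6820 per 1,000.
Difference = 158.2090 − 127.6820 = 30.5270.

30.53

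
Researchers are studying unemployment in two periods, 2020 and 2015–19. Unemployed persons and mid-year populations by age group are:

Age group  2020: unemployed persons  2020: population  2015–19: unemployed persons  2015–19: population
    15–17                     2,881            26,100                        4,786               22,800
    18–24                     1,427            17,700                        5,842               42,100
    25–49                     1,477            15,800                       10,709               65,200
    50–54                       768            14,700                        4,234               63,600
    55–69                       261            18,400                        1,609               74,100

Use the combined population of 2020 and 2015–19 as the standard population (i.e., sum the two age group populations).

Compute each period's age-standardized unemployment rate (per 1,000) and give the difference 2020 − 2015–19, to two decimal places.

Age-specific rates per 1,000 for 2020: 110.383, 80.621, 93.481, 52.245, 14.185.
For 2015–19: 209.912, 138.765, 164.248, 66.572, 21.714.
Combined standard total = 360,500; weights = 0.1356, 0.1659, 0.2247, 0.2172, 0.2566.
2020: 0.1356×110.383 + 0.1659×80.621 + 0.2247×93.481 + 0.2172×52.245 + 0.2566×14.185 = 64.3377 per 1,000.
2015–19: 0.1356×209.912 + 0.1659×138.765 + 0.2247×164.248 + 0.2172×66.572 + 0.2566×21.714 = 108.4275 per 1,000.
Difference = 64.3377 − 108.4275 = -44.0899.

-44.09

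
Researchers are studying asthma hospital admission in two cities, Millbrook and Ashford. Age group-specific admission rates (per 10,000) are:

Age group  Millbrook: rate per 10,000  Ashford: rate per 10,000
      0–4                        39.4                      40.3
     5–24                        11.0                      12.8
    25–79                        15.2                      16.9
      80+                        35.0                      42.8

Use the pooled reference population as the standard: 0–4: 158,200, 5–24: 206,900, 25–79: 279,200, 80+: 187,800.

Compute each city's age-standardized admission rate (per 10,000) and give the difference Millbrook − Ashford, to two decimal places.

Standard total = 832,100; weights = 0.1901, 0.2486, 0.3355, 0.2257.
Millbrook: 0.1901×39.4 + 0.2486×11.0 + 0.3355×15.2 + 0.2257×35.0 = 23.2254 per 10,000.
Ashford: 0.1901×40.3 + 0.2486×12.8 + 0.3355×16.9 + 0.2257×42.8 = 26.1749 per 10,000.
Difference = 23.2254 − 26.1749 = -2.9495.

-2.95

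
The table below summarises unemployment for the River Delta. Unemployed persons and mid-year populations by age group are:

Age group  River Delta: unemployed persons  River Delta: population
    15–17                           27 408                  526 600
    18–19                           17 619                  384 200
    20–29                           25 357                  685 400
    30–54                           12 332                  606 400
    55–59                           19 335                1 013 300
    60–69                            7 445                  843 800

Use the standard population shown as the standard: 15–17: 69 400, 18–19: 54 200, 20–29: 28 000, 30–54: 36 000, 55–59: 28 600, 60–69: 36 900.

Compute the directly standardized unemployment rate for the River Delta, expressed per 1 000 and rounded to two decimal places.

Age-specific rates per 1 000 for the River Delta: 52.047, 45.859, 36.996, 20.336, 19.081, 8.823.
Standard total = 253 100; weights = 0.2742, 0.2141, 0.1106, 0.1422, 0.1130, 0.1458.
Standardized rate: 0.2742×52.047 + 0.2141×45.859 + 0.1106×36.996 + 0.1422×20.336 + 0.1130×19.081 + 0.1458×8.823 = 34.5196 per 1 000.

34.52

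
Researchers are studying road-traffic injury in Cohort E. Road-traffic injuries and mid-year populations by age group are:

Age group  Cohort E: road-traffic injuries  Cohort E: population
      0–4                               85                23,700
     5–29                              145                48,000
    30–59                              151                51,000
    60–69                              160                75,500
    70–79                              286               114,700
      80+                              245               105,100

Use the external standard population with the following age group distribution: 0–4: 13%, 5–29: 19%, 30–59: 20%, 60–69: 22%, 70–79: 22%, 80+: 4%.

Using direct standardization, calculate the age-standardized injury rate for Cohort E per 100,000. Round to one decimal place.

274.0

Age-specific rates per 100,000 for Cohort E: 358.65, 302.08, 296.08, 211.92, 249.35, 233.11.
Standard weights: 0.13, 0.19, 0.20, 0.22, 0.22, 0.04.
Standardized rate: 0.1300×358.65 + 0.1900×302.08 + 0.2000×296.08 + 0.2200×211.92 + 0.2200×249.35 + 0.0400×233.11 = 274.0391 per 100,000.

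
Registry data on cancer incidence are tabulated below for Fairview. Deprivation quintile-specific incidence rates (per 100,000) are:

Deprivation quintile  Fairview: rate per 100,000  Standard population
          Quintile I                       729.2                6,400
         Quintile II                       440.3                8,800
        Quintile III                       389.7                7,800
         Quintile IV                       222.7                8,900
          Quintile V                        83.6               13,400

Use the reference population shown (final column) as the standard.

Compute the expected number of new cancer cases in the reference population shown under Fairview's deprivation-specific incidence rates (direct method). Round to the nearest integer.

147

Expected new cancer cases = Σ (standard pop × deprivation-specific rate ÷ 100,000)
= 6,400×729.2/100,000 + 8,800×440.3/100,000 + 7,800×389.7/100,000 + 8,900×222.7/100,000 + 13,400×83.6/100,000
= 46.67 + 38.75 + 30.40 + 19.82 + 11.20 = 146.83.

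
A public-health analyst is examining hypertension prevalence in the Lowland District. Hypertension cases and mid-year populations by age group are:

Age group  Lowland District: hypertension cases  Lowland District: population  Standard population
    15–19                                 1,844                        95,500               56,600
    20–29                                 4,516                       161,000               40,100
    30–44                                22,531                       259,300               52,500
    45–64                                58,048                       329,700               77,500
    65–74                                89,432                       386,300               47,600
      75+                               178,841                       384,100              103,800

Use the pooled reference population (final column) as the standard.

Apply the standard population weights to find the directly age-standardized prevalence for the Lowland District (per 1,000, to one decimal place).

211.0

Age-specific rates per 1,000 for the Lowland District: 19.309, 28.050, 86.892, 176.063, 231.509, 465.611.
Standard total = 378,100; weights = 0.1497, 0.1061, 0.1389, 0.2050, 0.1259, 0.2745.
Standardized rate: 0.1497×19.309 + 0.1061×28.050 + 0.1389×86.892 + 0.2050×176.063 + 0.1259×231.509 + 0.2745×465.611 = 210.9881 per 1,000.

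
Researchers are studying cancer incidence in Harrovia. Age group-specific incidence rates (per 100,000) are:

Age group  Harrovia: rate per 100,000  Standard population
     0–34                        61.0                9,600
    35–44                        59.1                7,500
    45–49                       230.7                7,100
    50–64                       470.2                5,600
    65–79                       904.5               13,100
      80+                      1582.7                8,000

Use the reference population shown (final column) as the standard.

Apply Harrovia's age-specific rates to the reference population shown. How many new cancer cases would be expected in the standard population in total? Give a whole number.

298

Expected new cancer cases = Σ (standard pop × age-specific rate ÷ 100,000)
= 9,600×61.0/100,000 + 7,500×59.1/100,000 + 7,100×230.7/100,000 + 5,600×470.2/100,000 + 13,100×904.5/100,000 + 8,000×1582.7/100,000
= 5.86 + 4.43 + 16.38 + 26.33 + 118.49 + 126.62 = 298.10.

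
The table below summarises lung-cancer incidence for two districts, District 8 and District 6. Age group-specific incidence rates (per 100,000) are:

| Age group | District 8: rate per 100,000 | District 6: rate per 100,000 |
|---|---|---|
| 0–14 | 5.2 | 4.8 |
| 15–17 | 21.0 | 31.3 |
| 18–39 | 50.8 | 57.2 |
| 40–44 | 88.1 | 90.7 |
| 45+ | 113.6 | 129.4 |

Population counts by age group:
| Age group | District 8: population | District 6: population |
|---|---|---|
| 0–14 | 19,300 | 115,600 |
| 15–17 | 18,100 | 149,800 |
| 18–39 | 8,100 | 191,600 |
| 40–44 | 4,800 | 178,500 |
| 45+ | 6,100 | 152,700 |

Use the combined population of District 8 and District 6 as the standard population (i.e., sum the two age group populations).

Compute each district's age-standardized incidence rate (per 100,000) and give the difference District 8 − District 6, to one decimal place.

Combined standard total = 844,600; weights = 0.1597, 0.1988, 0.2364, 0.2170, 0.1880.
District 8: 0.1597×5.2 + 0.1988×21.0 + 0.2364×50.8 + 0.2170×88.1 + 0.1880×113.6 = 57.4953 per 100,000.
District 6: 0.1597×4.8 + 0.1988×31.3 + 0.2364×57.2 + 0.2170×90.7 + 0.1880×129.4 = 64.5272 per 100,000.
Difference = 57.4953 − 64.5272 = -7.0319.

-7.0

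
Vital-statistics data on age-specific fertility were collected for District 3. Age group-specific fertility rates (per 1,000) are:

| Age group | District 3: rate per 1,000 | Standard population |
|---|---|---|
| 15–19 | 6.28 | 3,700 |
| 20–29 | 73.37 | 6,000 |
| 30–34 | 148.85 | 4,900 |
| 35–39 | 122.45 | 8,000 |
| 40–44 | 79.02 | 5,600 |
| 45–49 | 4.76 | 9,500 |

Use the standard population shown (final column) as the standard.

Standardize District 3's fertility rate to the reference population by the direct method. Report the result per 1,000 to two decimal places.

Standard total = 37,700; weights = 0.0981, 0.1592, 0.1300, 0.2122, 0.1485, 0.2520.
Standardized rate: 0.0981×6.28 + 0.1592×73.37 + 0.1300×148.85 + 0.2122×122.45 + 0.1485×79.02 + 0.2520×4.76 = 70.5611 per 1,000.

70.56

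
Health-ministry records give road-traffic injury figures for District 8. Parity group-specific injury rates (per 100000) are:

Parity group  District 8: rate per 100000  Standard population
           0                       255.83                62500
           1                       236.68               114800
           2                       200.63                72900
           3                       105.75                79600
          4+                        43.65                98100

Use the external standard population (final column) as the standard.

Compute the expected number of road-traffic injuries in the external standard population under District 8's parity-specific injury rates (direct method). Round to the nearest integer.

705

Expected road-traffic injuries = Σ (standard pop × parity-specific rate ÷ 100000)
= 62500×255.83/100000 + 114800×236.68/100000 + 72900×200.63/100000 + 79600×105.75/100000 + 98100×43.65/100000
= 159.89 + 271.71 + 146.26 + 84.18 + 42.82 = 704.86.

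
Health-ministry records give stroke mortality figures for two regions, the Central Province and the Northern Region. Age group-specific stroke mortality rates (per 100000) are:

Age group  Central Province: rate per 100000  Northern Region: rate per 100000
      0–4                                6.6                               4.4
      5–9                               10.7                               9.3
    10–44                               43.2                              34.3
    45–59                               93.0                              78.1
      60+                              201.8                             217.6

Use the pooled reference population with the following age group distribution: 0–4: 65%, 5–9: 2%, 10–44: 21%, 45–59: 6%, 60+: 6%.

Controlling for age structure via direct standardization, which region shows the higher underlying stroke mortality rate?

Standard weights: 0.65, 0.02, 0.21, 0.06, 0.06.
The Central Province: 0.6500×6.6 + 0.0200×10.7 + 0.2100×43.2 + 0.0600×93.0 + 0.0600×201.8 = 31.2640 per 100000.
The Northern Region: 0.6500×4.4 + 0.0200×9.3 + 0.2100×34.3 + 0.0600×78.1 + 0.0600×217.6 = 27.9910 per 100000.

Central Province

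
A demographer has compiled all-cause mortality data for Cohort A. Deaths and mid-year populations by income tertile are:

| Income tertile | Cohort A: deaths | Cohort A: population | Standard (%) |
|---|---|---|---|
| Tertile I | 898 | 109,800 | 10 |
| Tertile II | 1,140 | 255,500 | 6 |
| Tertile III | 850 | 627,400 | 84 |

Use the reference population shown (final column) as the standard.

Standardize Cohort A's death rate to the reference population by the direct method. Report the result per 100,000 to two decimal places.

222.36

Income-specific rates per 100,000 for Cohort A: 817.85, 446.18, 135.48.
Standard weights: 0.10, 0.06, 0.84.
Standardized rate: 0.1000×817.85 + 0.0600×446.18 + 0.8400×135.48 = 222.3591 per 100,000.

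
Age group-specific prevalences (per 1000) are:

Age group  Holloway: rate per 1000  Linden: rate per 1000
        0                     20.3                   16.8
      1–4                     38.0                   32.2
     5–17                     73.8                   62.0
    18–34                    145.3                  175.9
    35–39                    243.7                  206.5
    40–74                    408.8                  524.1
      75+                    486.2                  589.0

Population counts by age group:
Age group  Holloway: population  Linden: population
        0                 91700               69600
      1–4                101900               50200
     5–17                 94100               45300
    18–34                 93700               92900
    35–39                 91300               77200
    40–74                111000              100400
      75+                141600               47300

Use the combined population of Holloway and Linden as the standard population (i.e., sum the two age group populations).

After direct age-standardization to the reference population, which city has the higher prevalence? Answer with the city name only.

Combined standard total = 1208200; weights = 0.1335, 0.1259, 0.1154, 0.1544, 0.1395, 0.1750, 0.1563.
Holloway: 0.1335×20.3 + 0.1259×38.0 + 0.1154×73.8 + 0.1544×145.3 + 0.1395×243.7 + 0.1750×408.8 + 0.1563×486.2 = 219.9817 per 1000.
Linden: 0.1335×16.8 + 0.1259×32.2 + 0.1154×62.0 + 0.1544×175.9 + 0.1395×206.5 + 0.1750×524.1 + 0.1563×589.0 = 253.2075 per 1000.

Linden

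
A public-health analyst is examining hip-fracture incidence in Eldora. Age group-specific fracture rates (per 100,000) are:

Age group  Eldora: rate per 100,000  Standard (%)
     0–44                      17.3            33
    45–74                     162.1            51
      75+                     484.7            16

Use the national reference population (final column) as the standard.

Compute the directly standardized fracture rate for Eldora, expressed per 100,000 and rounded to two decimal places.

Standard weights: 0.33, 0.51, 0.16.
Standardized rate: 0.3300×17.3 + 0.5100×162.1 + 0.1600×484.7 = 165.9320 per 100,000.

165.93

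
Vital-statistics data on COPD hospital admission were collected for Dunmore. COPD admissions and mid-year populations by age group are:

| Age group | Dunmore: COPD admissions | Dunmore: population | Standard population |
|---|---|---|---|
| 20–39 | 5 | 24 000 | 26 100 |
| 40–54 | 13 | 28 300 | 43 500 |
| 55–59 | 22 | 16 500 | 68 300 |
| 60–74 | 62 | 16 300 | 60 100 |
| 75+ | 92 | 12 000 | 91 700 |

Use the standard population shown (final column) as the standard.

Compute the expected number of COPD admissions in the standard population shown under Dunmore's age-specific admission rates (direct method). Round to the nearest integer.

Age-specific rates per 10 000 for Dunmore: 2.08, 4.59, 13.33, 38.04, 76.67.
Expected COPD admissions = Σ (standard pop × age-specific rate ÷ 10 000)
= 26 100×2.08/10 000 + 43 500×4.59/10 000 + 68 300×13.33/10 000 + 60 100×38.04/10 000 + 91 700×76.67/10 000
= 5.44 + 19.98 + 91.07 + 228.60 + 703.03 = 1048.12.

1048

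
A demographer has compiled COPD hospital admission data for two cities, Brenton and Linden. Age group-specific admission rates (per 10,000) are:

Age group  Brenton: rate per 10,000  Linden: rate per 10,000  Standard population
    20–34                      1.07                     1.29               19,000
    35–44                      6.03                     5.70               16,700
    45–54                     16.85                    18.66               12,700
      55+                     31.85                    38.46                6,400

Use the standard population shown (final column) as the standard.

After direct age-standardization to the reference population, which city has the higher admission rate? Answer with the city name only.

Standard total = 54,800; weights = 0.3467, 0.3047, 0.2318, 0.1168.
Brenton: 0.3467×1.07 + 0.3047×6.03 + 0.2318×16.85 + 0.1168×31.85 = 9.8333 per 10,000.
Linden: 0.3467×1.29 + 0.3047×5.70 + 0.2318×18.66 + 0.1168×38.46 = 11.0005 per 10,000.

Linden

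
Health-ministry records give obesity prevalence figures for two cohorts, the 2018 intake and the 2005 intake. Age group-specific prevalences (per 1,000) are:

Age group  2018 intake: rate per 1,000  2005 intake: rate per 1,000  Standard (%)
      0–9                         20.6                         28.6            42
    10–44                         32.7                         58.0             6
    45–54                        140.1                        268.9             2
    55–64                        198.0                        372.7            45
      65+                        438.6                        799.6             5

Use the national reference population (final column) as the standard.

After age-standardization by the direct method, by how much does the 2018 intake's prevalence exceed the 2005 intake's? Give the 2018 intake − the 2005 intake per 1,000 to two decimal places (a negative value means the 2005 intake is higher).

-104.12

Standard weights: 0.42, 0.06, 0.02, 0.45, 0.05.
The 2018 intake: 0.4200×20.6 + 0.0600×32.7 + 0.0200×140.1 + 0.4500×198.0 + 0.0500×438.6 = 124.4460 per 1,000.
The 2005 intake: 0.4200×28.6 + 0.0600×58.0 + 0.0200×268.9 + 0.4500×372.7 + 0.0500×799.6 = 228.5650 per 1,000.
Difference = 124.4460 − 228.5650 = -104.1190.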